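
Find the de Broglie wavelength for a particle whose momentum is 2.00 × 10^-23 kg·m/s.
3.31 × 10^-11 m

Using the de Broglie relation λ = h/p:

λ = h/p
λ = (6.626 × 10^-34 J·s) / (2.00 × 10^-23 kg·m/s)
λ = 3.31 × 10^-11 m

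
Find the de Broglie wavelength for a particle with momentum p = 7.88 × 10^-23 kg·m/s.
8.41 × 10^-12 m

Using the de Broglie relation λ = h/p:

λ = h/p
λ = (6.626 × 10^-34 J·s) / (7.88 × 10^-23 kg·m/s)
λ = 8.41 × 10^-12 m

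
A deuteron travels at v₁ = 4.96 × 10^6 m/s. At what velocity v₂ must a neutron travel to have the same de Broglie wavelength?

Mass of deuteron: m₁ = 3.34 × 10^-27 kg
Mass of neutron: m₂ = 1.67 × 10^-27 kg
v₂ = 9.92 × 10^6 m/s

For equal de Broglie wavelengths: λ₁ = λ₂

h/(m₁v₁) = h/(m₂v₂)
m₁v₁ = m₂v₂
v₂ = v₁ · (m₁/m₂)

v₂ = 4.96 × 10^6 m/s × (3.34 × 10^-27 kg / 1.67 × 10^-27 kg)
v₂ = 9.92 × 10^6 m/s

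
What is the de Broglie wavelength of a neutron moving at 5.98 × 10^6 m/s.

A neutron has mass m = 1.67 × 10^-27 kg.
6.63 × 10^-14 m

Using the de Broglie relation λ = h/(mv):

λ = h/(mv)
λ = (6.626 × 10^-34 J·s) / (1.67 × 10^-27 kg × 5.98 × 10^6 m/s)
λ = 6.63 × 10^-14 m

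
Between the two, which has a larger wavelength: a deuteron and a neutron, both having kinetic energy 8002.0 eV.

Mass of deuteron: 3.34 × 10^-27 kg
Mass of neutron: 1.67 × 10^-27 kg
The neutron has the longer wavelength.

Using λ = h/√(2mKE):

For deuteron: λ₁ = h/√(2m₁KE) = 2.26 × 10^-13 m
For neutron: λ₂ = h/√(2m₂KE) = 3.20 × 10^-13 m

Since λ ∝ 1/√m at constant kinetic energy, the lighter particle has the longer wavelength.

The neutron has the longer de Broglie wavelength.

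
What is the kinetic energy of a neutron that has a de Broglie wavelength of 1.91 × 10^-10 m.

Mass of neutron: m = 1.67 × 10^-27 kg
3.60 × 10^-21 J (or 0.0225 eV)

From λ = h/√(2mKE), we solve for KE:

λ² = h²/(2mKE)
KE = h²/(2mλ²)
KE = (6.626 × 10^-34 J·s)² / (2 × 1.67 × 10^-27 kg × (1.91 × 10^-10 m)²)
KE = 3.60 × 10^-21 J
KE = 0.0225 eV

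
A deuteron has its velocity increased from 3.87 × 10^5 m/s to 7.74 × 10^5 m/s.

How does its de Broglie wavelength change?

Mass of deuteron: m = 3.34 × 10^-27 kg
The wavelength decreases by a factor of 2.

Using λ = h/(mv):

Initial wavelength: λ₁ = h/(mv₁) = 5.13 × 10^-13 m
Final wavelength: λ₂ = h/(mv₂) = 2.56 × 10^-13 m

Since λ ∝ 1/v, when velocity increases by a factor of 2, the wavelength decreases by a factor of 2.

λ₂/λ₁ = v₁/v₂ = 1/2

The wavelength decreases by a factor of 2.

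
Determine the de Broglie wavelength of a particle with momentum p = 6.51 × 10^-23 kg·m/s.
1.02 × 10^-11 m

Using the de Broglie relation λ = h/p:

λ = h/p
λ = (6.626 × 10^-34 J·s) / (6.51 × 10^-23 kg·m/s)
λ = 1.02 × 10^-11 m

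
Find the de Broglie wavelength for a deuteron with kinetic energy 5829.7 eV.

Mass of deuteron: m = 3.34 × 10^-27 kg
2.65 × 10^-13 m

Using λ = h/√(2mKE):

First convert KE to Joules: KE = 5829.7 eV = 9.340 × 10^-16 J

λ = h/√(2mKE)
λ = (6.626 × 10^-34 J·s) / √(2 × 3.34 × 10^-27 kg × 9.340 × 10^-16 J)
λ = 2.65 × 10^-13 m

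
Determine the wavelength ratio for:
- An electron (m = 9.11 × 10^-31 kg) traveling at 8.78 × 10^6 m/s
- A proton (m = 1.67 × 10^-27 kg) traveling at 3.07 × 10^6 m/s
λ₁/λ₂ = 641

Using λ = h/(mv):

λ₁ = h/(m₁v₁) = 8.28 × 10^-11 m
λ₂ = h/(m₂v₂) = 1.29 × 10^-13 m

Ratio λ₁/λ₂ = (m₂v₂)/(m₁v₁)
         = (1.67 × 10^-27 kg × 3.07 × 10^6 m/s) / (9.11 × 10^-31 kg × 8.78 × 10^6 m/s)
         = 641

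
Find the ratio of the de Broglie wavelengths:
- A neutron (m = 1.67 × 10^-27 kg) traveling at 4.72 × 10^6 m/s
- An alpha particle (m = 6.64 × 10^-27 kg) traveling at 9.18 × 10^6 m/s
λ₁/λ₂ = 7.73

Using λ = h/(mv):

λ₁ = h/(m₁v₁) = 8.41 × 10^-14 m
λ₂ = h/(m₂v₂) = 1.09 × 10^-14 m

Ratio λ₁/λ₂ = (m₂v₂)/(m₁v₁)
         = (6.64 × 10^-27 kg × 9.18 × 10^6 m/s) / (1.67 × 10^-27 kg × 4.72 × 10^6 m/s)
         = 7.73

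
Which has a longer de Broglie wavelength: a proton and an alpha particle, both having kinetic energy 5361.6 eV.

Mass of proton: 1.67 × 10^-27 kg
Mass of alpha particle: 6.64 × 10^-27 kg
The proton has the longer wavelength.

Using λ = h/√(2mKE):

For proton: λ₁ = h/√(2m₁KE) = 3.91 × 10^-13 m
For alpha particle: λ₂ = h/√(2m₂KE) = 1.96 × 10^-13 m

Since λ ∝ 1/√m at constant kinetic energy, the lighter particle has the longer wavelength.

The proton has the longer de Broglie wavelength.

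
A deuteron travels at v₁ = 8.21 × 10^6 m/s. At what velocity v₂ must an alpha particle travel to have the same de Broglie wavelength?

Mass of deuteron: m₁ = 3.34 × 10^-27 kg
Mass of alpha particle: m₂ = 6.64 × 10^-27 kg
v₂ = 4.13 × 10^6 m/s

For equal de Broglie wavelengths: λ₁ = λ₂

h/(m₁v₁) = h/(m₂v₂)
m₁v₁ = m₂v₂
v₂ = v₁ · (m₁/m₂)

v₂ = 8.21 × 10^6 m/s × (3.34 × 10^-27 kg / 6.64 × 10^-27 kg)
v₂ = 4.13 × 10^6 m/s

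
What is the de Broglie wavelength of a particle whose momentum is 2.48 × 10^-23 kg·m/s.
2.67 × 10^-11 m

Using the de Broglie relation λ = h/p:

λ = h/p
λ = (6.626 × 10^-34 J·s) / (2.48 × 10^-23 kg·m/s)
λ = 2.67 × 10^-11 m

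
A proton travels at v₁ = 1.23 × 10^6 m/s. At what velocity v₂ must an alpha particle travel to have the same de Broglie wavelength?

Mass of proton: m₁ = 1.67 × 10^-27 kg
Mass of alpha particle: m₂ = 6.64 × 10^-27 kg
v₂ = 3.09 × 10^5 m/s

For equal de Broglie wavelengths: λ₁ = λ₂

h/(m₁v₁) = h/(m₂v₂)
m₁v₁ = m₂v₂
v₂ = v₁ · (m₁/m₂)

v₂ = 1.23 × 10^6 m/s × (1.67 × 10^-27 kg / 6.64 × 10^-27 kg)
v₂ = 3.09 × 10^5 m/s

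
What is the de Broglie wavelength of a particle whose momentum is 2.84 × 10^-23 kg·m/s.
2.33 × 10^-11 m

Using the de Broglie relation λ = h/p:

λ = h/p
λ = (6.626 × 10^-34 J·s) / (2.84 × 10^-23 kg·m/s)
λ = 2.33 × 10^-11 m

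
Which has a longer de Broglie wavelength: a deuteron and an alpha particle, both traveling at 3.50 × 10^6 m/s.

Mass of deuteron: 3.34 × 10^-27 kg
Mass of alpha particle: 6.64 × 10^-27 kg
The deuteron has the longer wavelength.

Using λ = h/(mv), since both particles have the same velocity, the wavelength depends only on mass.

For deuteron: λ₁ = h/(m₁v) = 5.67 × 10^-14 m
For alpha particle: λ₂ = h/(m₂v) = 2.85 × 10^-14 m

Since λ ∝ 1/m at constant velocity, the lighter particle has the longer wavelength.

The deuteron has the longer de Broglie wavelength.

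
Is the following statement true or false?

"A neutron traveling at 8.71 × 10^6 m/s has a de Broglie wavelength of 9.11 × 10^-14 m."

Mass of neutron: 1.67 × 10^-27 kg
False

The claim is incorrect.

Using λ = h/(mv):
λ = (6.626 × 10^-34 J·s) / (1.67 × 10^-27 kg × 8.71 × 10^6 m/s)
λ = 4.56 × 10^-14 m

The actual wavelength differs from the claimed 9.11 × 10^-14 m.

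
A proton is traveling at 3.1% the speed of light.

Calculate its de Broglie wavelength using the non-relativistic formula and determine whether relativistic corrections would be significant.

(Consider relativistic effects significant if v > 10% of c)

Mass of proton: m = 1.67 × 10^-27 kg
No, relativistic corrections are not needed.

Using the non-relativistic de Broglie formula λ = h/(mv):

v = 3.1% × c = 9.294 × 10^6 m/s

λ = h/(mv)
λ = (6.626 × 10^-34 J·s) / (1.67 × 10^-27 kg × 9.294 × 10^6 m/s)
λ = 4.27 × 10^-14 m

Since v = 3.1% of c < 10% of c, relativistic corrections are NOT significant and this non-relativistic result is a good approximation.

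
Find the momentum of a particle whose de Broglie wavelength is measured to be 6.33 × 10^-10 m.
1.05 × 10^-24 kg·m/s

From the de Broglie relation λ = h/p, we solve for p:

p = h/λ
p = (6.626 × 10^-34 J·s) / (6.33 × 10^-10 m)
p = 1.05 × 10^-24 kg·m/s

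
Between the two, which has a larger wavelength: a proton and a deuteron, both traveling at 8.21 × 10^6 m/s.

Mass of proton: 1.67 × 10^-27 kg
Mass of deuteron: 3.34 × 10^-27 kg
The proton has the longer wavelength.

Using λ = h/(mv), since both particles have the same velocity, the wavelength depends only on mass.

For proton: λ₁ = h/(m₁v) = 4.83 × 10^-14 m
For deuteron: λ₂ = h/(m₂v) = 2.42 × 10^-14 m

Since λ ∝ 1/m at constant velocity, the lighter particle has the longer wavelength.

The proton has the longer de Broglie wavelength.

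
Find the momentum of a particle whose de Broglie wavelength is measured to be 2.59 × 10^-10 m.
2.56 × 10^-24 kg·m/s

From the de Broglie relation λ = h/p, we solve for p:

p = h/λ
p = (6.626 × 10^-34 J·s) / (2.59 × 10^-10 m)
p = 2.56 × 10^-24 kg·m/s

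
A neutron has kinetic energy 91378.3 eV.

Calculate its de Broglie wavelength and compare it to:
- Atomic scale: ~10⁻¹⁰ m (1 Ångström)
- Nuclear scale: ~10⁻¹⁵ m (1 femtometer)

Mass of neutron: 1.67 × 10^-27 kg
λ = 9.48 × 10^-14 m, which is between nuclear and atomic scales.

Using λ = h/√(2mKE):

KE = 91378.3 eV = 1.464 × 10^-14 J

λ = h/√(2mKE)
λ = (6.626 × 10^-34 J·s) / √(2 × 1.67 × 10^-27 kg × 1.464 × 10^-14 J)
λ = 9.48 × 10^-14 m

Comparison:
- Atomic scale (10⁻¹⁰ m): λ is 0.00095× this size
- Nuclear scale (10⁻¹⁵ m): λ is 95× this size

The wavelength is between nuclear and atomic scales.

This wavelength is appropriate for probing atomic structure but too large for nuclear physics experiments.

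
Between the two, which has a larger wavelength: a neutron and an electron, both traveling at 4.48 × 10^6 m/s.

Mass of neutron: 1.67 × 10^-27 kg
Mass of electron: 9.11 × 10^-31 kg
The electron has the longer wavelength.

Using λ = h/(mv), since both particles have the same velocity, the wavelength depends only on mass.

For neutron: λ₁ = h/(m₁v) = 8.86 × 10^-14 m
For electron: λ₂ = h/(m₂v) = 1.62 × 10^-10 m

Since λ ∝ 1/m at constant velocity, the lighter particle has the longer wavelength.

The electron has the longer de Broglie wavelength.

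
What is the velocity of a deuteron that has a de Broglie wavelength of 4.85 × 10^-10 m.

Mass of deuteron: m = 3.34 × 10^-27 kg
4.09 × 10^2 m/s

From the de Broglie relation λ = h/(mv), we solve for v:

v = h/(mλ)
v = (6.626 × 10^-34 J·s) / (3.34 × 10^-27 kg × 4.85 × 10^-10 m)
v = 4.09 × 10^2 m/s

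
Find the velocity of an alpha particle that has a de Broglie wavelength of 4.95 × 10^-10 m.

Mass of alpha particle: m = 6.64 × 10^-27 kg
2.02 × 10^2 m/s

From the de Broglie relation λ = h/(mv), we solve for v:

v = h/(mλ)
v = (6.626 × 10^-34 J·s) / (6.64 × 10^-27 kg × 4.95 × 10^-10 m)
v = 2.02 × 10^2 m/s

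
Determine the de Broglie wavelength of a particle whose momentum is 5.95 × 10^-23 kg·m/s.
1.11 × 10^-11 m

Using the de Broglie relation λ = h/p:

λ = h/p
λ = (6.626 × 10^-34 J·s) / (5.95 × 10^-23 kg·m/s)
λ = 1.11 × 10^-11 m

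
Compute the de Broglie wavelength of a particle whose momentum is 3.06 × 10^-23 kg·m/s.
2.17 × 10^-11 m

Using the de Broglie relation λ = h/p:

λ = h/p
λ = (6.626 × 10^-34 J·s) / (3.06 × 10^-23 kg·m/s)
λ = 2.17 × 10^-11 m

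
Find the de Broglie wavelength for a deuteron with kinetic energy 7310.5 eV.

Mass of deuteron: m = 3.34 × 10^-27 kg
2.37 × 10^-13 m

Using λ = h/√(2mKE):

First convert KE to Joules: KE = 7310.5 eV = 1.171 × 10^-15 J

λ = h/√(2mKE)
λ = (6.626 × 10^-34 J·s) / √(2 × 3.34 × 10^-27 kg × 1.171 × 10^-15 J)
λ = 2.37 × 10^-13 m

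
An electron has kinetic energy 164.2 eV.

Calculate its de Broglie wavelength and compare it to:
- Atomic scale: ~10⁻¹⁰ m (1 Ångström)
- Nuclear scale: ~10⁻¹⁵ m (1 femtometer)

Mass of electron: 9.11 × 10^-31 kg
λ = 9.57 × 10^-11 m, which is between nuclear and atomic scales.

Using λ = h/√(2mKE):

KE = 164.2 eV = 2.631 × 10^-17 J

λ = h/√(2mKE)
λ = (6.626 × 10^-34 J·s) / √(2 × 9.11 × 10^-31 kg × 2.631 × 10^-17 J)
λ = 9.57 × 10^-11 m

Comparison:
- Atomic scale (10⁻¹⁰ m): λ is 0.96× this size
- Nuclear scale (10⁻¹⁵ m): λ is 9.6e+04× this size

The wavelength is between nuclear and atomic scales.

This wavelength is appropriate for probing atomic structure but too large for nuclear physics experiments.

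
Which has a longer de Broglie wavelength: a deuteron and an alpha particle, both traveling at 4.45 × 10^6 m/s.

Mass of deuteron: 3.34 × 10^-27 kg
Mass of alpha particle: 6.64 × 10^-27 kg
The deuteron has the longer wavelength.

Using λ = h/(mv), since both particles have the same velocity, the wavelength depends only on mass.

For deuteron: λ₁ = h/(m₁v) = 4.46 × 10^-14 m
For alpha particle: λ₂ = h/(m₂v) = 2.24 × 10^-14 m

Since λ ∝ 1/m at constant velocity, the lighter particle has the longer wavelength.

The deuteron has the longer de Broglie wavelength.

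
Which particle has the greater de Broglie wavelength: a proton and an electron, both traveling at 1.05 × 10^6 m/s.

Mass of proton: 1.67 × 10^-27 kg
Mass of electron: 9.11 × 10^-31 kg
The electron has the longer wavelength.

Using λ = h/(mv), since both particles have the same velocity, the wavelength depends only on mass.

For proton: λ₁ = h/(m₁v) = 3.78 × 10^-13 m
For electron: λ₂ = h/(m₂v) = 6.93 × 10^-10 m

Since λ ∝ 1/m at constant velocity, the lighter particle has the longer wavelength.

The electron has the longer de Broglie wavelength.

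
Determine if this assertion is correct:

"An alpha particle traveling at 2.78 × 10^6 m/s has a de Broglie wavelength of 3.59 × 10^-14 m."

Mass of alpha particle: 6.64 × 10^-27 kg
True

The claim is correct.

Using λ = h/(mv):
λ = (6.626 × 10^-34 J·s) / (6.64 × 10^-27 kg × 2.78 × 10^6 m/s)
λ = 3.59 × 10^-14 m

This matches the claimed value.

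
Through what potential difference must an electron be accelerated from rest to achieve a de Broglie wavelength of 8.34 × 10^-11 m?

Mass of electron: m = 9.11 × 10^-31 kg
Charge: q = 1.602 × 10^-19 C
216 V

From λ = h/√(2mqV), we solve for V:

λ² = h²/(2mqV)
V = h²/(2mqλ²)
V = (6.626 × 10^-34 J·s)² / (2 × 9.11 × 10^-31 kg × 1.602 × 10^-19 C × (8.34 × 10^-11 m)²)
V = 216 V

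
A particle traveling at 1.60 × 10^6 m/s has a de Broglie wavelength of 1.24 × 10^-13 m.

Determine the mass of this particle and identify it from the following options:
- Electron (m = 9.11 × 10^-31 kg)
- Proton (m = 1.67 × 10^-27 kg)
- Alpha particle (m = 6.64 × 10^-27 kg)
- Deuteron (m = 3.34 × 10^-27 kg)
The particle is a deuteron.

From λ = h/(mv), solve for mass:

m = h/(λv)
m = (6.626 × 10^-34 J·s) / (1.24 × 10^-13 m × 1.60 × 10^6 m/s)
m = 3.34 × 10^-27 kg

Comparing with the listed masses, this is closest to a deuteron.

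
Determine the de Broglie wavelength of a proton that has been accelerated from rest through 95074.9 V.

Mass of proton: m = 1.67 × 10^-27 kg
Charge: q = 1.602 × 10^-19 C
9.29 × 10^-14 m

When a particle is accelerated through voltage V, it gains kinetic energy KE = qV.

The de Broglie wavelength is then λ = h/√(2mqV):

λ = h/√(2mqV)
λ = (6.626 × 10^-34 J·s) / √(2 × 1.67 × 10^-27 kg × 1.602 × 10^-19 C × 95074.9 V)
λ = 9.29 × 10^-14 m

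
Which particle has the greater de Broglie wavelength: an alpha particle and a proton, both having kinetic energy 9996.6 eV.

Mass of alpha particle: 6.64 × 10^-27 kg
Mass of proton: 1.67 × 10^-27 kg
The proton has the longer wavelength.

Using λ = h/√(2mKE):

For alpha particle: λ₁ = h/√(2m₁KE) = 1.44 × 10^-13 m
For proton: λ₂ = h/√(2m₂KE) = 2.86 × 10^-13 m

Since λ ∝ 1/√m at constant kinetic energy, the lighter particle has the longer wavelength.

The proton has the longer de Broglie wavelength.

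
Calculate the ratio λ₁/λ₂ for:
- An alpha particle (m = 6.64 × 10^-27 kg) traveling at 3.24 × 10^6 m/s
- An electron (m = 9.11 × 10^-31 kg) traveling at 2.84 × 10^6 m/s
λ₁/λ₂ = 1.20 × 10^-4

Using λ = h/(mv):

λ₁ = h/(m₁v₁) = 3.08 × 10^-14 m
λ₂ = h/(m₂v₂) = 2.56 × 10^-10 m

Ratio λ₁/λ₂ = (m₂v₂)/(m₁v₁)
         = (9.11 × 10^-31 kg × 2.84 × 10^6 m/s) / (6.64 × 10^-27 kg × 3.24 × 10^6 m/s)
         = 1.20 × 10^-4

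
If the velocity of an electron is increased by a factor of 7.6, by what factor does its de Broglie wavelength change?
The wavelength decreases by a factor of 7.6.

From λ = h/(mv), the wavelength is inversely proportional to velocity:

λ ∝ 1/v

If v → 7.6v, then λ → λ/7.6

When velocity is increased by a factor of 7.6, the wavelength decreases by a factor of 7.6.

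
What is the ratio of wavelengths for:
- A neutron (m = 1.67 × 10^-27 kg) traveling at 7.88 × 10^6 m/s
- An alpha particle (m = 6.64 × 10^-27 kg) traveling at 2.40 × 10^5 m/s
λ₁/λ₂ = 0.121

Using λ = h/(mv):

λ₁ = h/(m₁v₁) = 5.04 × 10^-14 m
λ₂ = h/(m₂v₂) = 4.16 × 10^-13 m

Ratio λ₁/λ₂ = (m₂v₂)/(m₁v₁)
         = (6.64 × 10^-27 kg × 2.40 × 10^5 m/s) / (1.67 × 10^-27 kg × 7.88 × 10^6 m/s)
         = 0.121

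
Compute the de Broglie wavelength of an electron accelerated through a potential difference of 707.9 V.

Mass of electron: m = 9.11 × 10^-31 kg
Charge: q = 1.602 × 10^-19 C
4.61 × 10^-11 m

When a particle is accelerated through voltage V, it gains kinetic energy KE = qV.

The de Broglie wavelength is then λ = h/√(2mqV):

λ = h/√(2mqV)
λ = (6.626 × 10^-34 J·s) / √(2 × 9.11 × 10^-31 kg × 1.602 × 10^-19 C × 707.9 V)
λ = 4.61 × 10^-11 m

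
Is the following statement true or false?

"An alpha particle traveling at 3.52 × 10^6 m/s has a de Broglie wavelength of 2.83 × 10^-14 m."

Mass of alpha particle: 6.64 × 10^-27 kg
True

The claim is correct.

Using λ = h/(mv):
λ = (6.626 × 10^-34 J·s) / (6.64 × 10^-27 kg × 3.52 × 10^6 m/s)
λ = 2.83 × 10^-14 m

This matches the claimed value.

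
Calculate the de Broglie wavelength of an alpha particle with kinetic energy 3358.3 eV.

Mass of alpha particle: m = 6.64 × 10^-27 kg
2.48 × 10^-13 m

Using λ = h/√(2mKE):

First convert KE to Joules: KE = 3358.3 eV = 5.381 × 10^-16 J

λ = h/√(2mKE)
λ = (6.626 × 10^-34 J·s) / √(2 × 6.64 × 10^-27 kg × 5.381 × 10^-16 J)
λ = 2.48 × 10^-13 m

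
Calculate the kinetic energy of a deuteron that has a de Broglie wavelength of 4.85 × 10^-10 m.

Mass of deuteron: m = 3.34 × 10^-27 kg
2.79 × 10^-22 J (or 1.74 × 10^-3 eV)

From λ = h/√(2mKE), we solve for KE:

λ² = h²/(2mKE)
KE = h²/(2mλ²)
KE = (6.626 × 10^-34 J·s)² / (2 × 3.34 × 10^-27 kg × (4.85 × 10^-10 m)²)
KE = 2.79 × 10^-22 J
KE = 1.74 × 10^-3 eV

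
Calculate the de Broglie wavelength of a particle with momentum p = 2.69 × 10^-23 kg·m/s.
2.46 × 10^-11 m

Using the de Broglie relation λ = h/p:

λ = h/p
λ = (6.626 × 10^-34 J·s) / (2.69 × 10^-23 kg·m/s)
λ = 2.46 × 10^-11 m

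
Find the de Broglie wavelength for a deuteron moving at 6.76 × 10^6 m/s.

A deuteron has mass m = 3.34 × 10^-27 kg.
2.93 × 10^-14 m

Using the de Broglie relation λ = h/(mv):

λ = h/(mv)
λ = (6.626 × 10^-34 J·s) / (3.34 × 10^-27 kg × 6.76 × 10^6 m/s)
λ = 2.93 × 10^-14 m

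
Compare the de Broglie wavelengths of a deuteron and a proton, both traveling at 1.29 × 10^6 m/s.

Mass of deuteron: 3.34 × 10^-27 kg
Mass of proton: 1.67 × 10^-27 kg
The proton has the longer wavelength.

Using λ = h/(mv), since both particles have the same velocity, the wavelength depends only on mass.

For deuteron: λ₁ = h/(m₁v) = 1.54 × 10^-13 m
For proton: λ₂ = h/(m₂v) = 3.08 × 10^-13 m

Since λ ∝ 1/m at constant velocity, the lighter particle has the longer wavelength.

The proton has the longer de Broglie wavelength.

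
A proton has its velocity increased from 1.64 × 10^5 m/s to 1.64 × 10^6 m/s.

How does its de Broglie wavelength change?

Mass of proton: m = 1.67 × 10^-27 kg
The wavelength decreases by a factor of 10.

Using λ = h/(mv):

Initial wavelength: λ₁ = h/(mv₁) = 2.42 × 10^-12 m
Final wavelength: λ₂ = h/(mv₂) = 2.42 × 10^-13 m

Since λ ∝ 1/v, when velocity increases by a factor of 10, the wavelength decreases by a factor of 10.

λ₂/λ₁ = v₁/v₂ = 1/10

The wavelength decreases by a factor of 10.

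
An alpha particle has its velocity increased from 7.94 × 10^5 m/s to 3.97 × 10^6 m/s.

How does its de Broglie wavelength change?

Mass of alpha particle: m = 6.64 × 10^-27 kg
The wavelength decreases by a factor of 5.

Using λ = h/(mv):

Initial wavelength: λ₁ = h/(mv₁) = 1.26 × 10^-13 m
Final wavelength: λ₂ = h/(mv₂) = 2.51 × 10^-14 m

Since λ ∝ 1/v, when velocity increases by a factor of 5, the wavelength decreases by a factor of 5.

λ₂/λ₁ = v₁/v₂ = 1/5

The wavelength decreases by a factor of 5.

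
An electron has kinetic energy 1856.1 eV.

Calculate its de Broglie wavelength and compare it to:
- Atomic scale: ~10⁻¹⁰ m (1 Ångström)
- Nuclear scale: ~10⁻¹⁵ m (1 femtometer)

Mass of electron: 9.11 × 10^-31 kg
λ = 2.85 × 10^-11 m, which is between nuclear and atomic scales.

Using λ = h/√(2mKE):

KE = 1856.1 eV = 2.974 × 10^-16 J

λ = h/√(2mKE)
λ = (6.626 × 10^-34 J·s) / √(2 × 9.11 × 10^-31 kg × 2.974 × 10^-16 J)
λ = 2.85 × 10^-11 m

Comparison:
- Atomic scale (10⁻¹⁰ m): λ is 0.28× this size
- Nuclear scale (10⁻¹⁵ m): λ is 2.8e+04× this size

The wavelength is between nuclear and atomic scales.

This wavelength is appropriate for probing atomic structure but too large for nuclear physics experiments.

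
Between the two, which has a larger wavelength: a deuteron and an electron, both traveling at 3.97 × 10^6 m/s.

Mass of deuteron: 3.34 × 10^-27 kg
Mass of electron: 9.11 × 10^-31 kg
The electron has the longer wavelength.

Using λ = h/(mv), since both particles have the same velocity, the wavelength depends only on mass.

For deuteron: λ₁ = h/(m₁v) = 5.00 × 10^-14 m
For electron: λ₂ = h/(m₂v) = 1.83 × 10^-10 m

Since λ ∝ 1/m at constant velocity, the lighter particle has the longer wavelength.

The electron has the longer de Broglie wavelength.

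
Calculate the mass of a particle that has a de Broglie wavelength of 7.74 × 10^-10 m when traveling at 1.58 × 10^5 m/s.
5.42 × 10^-30 kg

From the de Broglie relation λ = h/(mv), we solve for m:

m = h/(λv)
m = (6.626 × 10^-34 J·s) / (7.74 × 10^-10 m × 1.58 × 10^5 m/s)
m = 5.42 × 10^-30 kg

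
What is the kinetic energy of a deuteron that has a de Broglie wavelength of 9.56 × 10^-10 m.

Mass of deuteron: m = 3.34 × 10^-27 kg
7.19 × 10^-23 J (or 4.49 × 10^-4 eV)

From λ = h/√(2mKE), we solve for KE:

λ² = h²/(2mKE)
KE = h²/(2mλ²)
KE = (6.626 × 10^-34 J·s)² / (2 × 3.34 × 10^-27 kg × (9.56 × 10^-10 m)²)
KE = 7.19 × 10^-23 J
KE = 4.49 × 10^-4 eV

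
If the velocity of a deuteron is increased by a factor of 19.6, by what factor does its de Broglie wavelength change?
The wavelength decreases by a factor of 19.6.

From λ = h/(mv), the wavelength is inversely proportional to velocity:

λ ∝ 1/v

If v → 19.6v, then λ → λ/19.6

When velocity is increased by a factor of 19.6, the wavelength decreases by a factor of 19.6.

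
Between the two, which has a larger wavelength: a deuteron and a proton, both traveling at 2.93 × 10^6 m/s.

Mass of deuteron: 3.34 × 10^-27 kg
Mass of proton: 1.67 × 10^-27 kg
The proton has the longer wavelength.

Using λ = h/(mv), since both particles have the same velocity, the wavelength depends only on mass.

For deuteron: λ₁ = h/(m₁v) = 6.77 × 10^-14 m
For proton: λ₂ = h/(m₂v) = 1.35 × 10^-13 m

Since λ ∝ 1/m at constant velocity, the lighter particle has the longer wavelength.

The proton has the longer de Broglie wavelength.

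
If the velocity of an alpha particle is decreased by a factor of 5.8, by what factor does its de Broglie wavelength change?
The wavelength increases by a factor of 5.8.

From λ = h/(mv), the wavelength is inversely proportional to velocity:

λ ∝ 1/v

If v → v/5.8, then λ → 5.8λ

When velocity is decreased by a factor of 5.8, the wavelength increases by a factor of 5.8.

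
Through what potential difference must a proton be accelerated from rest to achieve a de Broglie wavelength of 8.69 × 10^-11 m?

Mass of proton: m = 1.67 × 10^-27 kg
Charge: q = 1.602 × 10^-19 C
1.09 × 10^-1 V

From λ = h/√(2mqV), we solve for V:

λ² = h²/(2mqV)
V = h²/(2mqλ²)
V = (6.626 × 10^-34 J·s)² / (2 × 1.67 × 10^-27 kg × 1.602 × 10^-19 C × (8.69 × 10^-11 m)²)
V = 1.09 × 10^-1 V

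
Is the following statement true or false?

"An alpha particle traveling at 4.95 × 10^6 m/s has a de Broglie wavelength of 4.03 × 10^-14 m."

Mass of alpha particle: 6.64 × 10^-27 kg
False

The claim is incorrect.

Using λ = h/(mv):
λ = (6.626 × 10^-34 J·s) / (6.64 × 10^-27 kg × 4.95 × 10^6 m/s)
λ = 2.02 × 10^-14 m

The actual wavelength differs from the claimed 4.03 × 10^-14 m.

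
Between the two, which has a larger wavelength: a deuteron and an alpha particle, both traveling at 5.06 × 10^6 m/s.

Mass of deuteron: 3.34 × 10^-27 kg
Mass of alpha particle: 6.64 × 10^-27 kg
The deuteron has the longer wavelength.

Using λ = h/(mv), since both particles have the same velocity, the wavelength depends only on mass.

For deuteron: λ₁ = h/(m₁v) = 3.92 × 10^-14 m
For alpha particle: λ₂ = h/(m₂v) = 1.97 × 10^-14 m

Since λ ∝ 1/m at constant velocity, the lighter particle has the longer wavelength.

The deuteron has the longer de Broglie wavelength.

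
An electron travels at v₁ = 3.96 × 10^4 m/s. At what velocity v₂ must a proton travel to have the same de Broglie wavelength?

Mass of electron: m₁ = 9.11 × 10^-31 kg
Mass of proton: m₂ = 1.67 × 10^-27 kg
v₂ = 2.16 × 10^1 m/s

For equal de Broglie wavelengths: λ₁ = λ₂

h/(m₁v₁) = h/(m₂v₂)
m₁v₁ = m₂v₂
v₂ = v₁ · (m₁/m₂)

v₂ = 3.96 × 10^4 m/s × (9.11 × 10^-31 kg / 1.67 × 10^-27 kg)
v₂ = 2.16 × 10^1 m/s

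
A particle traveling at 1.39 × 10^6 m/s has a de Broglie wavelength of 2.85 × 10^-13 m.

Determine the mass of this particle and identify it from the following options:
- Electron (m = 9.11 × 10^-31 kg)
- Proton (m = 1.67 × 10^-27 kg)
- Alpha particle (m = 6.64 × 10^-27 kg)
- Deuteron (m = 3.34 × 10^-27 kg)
The particle is a proton.

From λ = h/(mv), solve for mass:

m = h/(λv)
m = (6.626 × 10^-34 J·s) / (2.85 × 10^-13 m × 1.39 × 10^6 m/s)
m = 1.67 × 10^-27 kg

Comparing with the listed masses, this is closest to a proton.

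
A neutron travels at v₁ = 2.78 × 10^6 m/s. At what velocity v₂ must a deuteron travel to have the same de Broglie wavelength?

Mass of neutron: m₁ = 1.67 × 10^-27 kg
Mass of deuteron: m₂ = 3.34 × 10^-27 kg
v₂ = 1.39 × 10^6 m/s

For equal de Broglie wavelengths: λ₁ = λ₂

h/(m₁v₁) = h/(m₂v₂)
m₁v₁ = m₂v₂
v₂ = v₁ · (m₁/m₂)

v₂ = 2.78 × 10^6 m/s × (1.67 × 10^-27 kg / 3.34 × 10^-27 kg)
v₂ = 1.39 × 10^6 m/s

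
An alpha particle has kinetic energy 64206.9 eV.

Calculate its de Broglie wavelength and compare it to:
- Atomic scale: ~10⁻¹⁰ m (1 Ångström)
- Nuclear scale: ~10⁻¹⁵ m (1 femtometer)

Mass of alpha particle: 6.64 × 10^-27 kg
λ = 5.67 × 10^-14 m, which is between nuclear and atomic scales.

Using λ = h/√(2mKE):

KE = 64206.9 eV = 1.029 × 10^-14 J

λ = h/√(2mKE)
λ = (6.626 × 10^-34 J·s) / √(2 × 6.64 × 10^-27 kg × 1.029 × 10^-14 J)
λ = 5.67 × 10^-14 m

Comparison:
- Atomic scale (10⁻¹⁰ m): λ is 0.00057× this size
- Nuclear scale (10⁻¹⁵ m): λ is 57× this size

The wavelength is between nuclear and atomic scales.

This wavelength is appropriate for probing atomic structure but too large for nuclear physics experiments.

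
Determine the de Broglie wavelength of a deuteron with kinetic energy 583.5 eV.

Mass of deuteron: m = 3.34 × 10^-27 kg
8.38 × 10^-13 m

Using λ = h/√(2mKE):

First convert KE to Joules: KE = 583.5 eV = 9.349 × 10^-17 J

λ = h/√(2mKE)
λ = (6.626 × 10^-34 J·s) / √(2 × 3.34 × 10^-27 kg × 9.349 × 10^-17 J)
λ = 8.38 × 10^-13 m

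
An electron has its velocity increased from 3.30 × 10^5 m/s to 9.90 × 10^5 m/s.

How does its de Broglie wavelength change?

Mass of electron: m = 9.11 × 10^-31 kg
The wavelength decreases by a factor of 3.

Using λ = h/(mv):

Initial wavelength: λ₁ = h/(mv₁) = 2.20 × 10^-9 m
Final wavelength: λ₂ = h/(mv₂) = 7.35 × 10^-10 m

Since λ ∝ 1/v, when velocity increases by a factor of 3, the wavelength decreases by a factor of 3.

λ₂/λ₁ = v₁/v₂ = 1/3

The wavelength decreases by a factor of 3.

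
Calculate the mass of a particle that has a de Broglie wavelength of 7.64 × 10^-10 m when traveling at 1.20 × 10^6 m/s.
7.23 × 10^-31 kg

From the de Broglie relation λ = h/(mv), we solve for m:

m = h/(λv)
m = (6.626 × 10^-34 J·s) / (7.64 × 10^-10 m × 1.20 × 10^6 m/s)
m = 7.23 × 10^-31 kg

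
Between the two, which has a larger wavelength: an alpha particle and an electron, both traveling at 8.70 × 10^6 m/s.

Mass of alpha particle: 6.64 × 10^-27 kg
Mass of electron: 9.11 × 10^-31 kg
The electron has the longer wavelength.

Using λ = h/(mv), since both particles have the same velocity, the wavelength depends only on mass.

For alpha particle: λ₁ = h/(m₁v) = 1.15 × 10^-14 m
For electron: λ₂ = h/(m₂v) = 8.36 × 10^-11 m

Since λ ∝ 1/m at constant velocity, the lighter particle has the longer wavelength.

The electron has the longer de Broglie wavelength.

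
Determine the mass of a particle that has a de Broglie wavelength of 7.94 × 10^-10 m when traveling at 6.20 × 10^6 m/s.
1.35 × 10^-31 kg

From the de Broglie relation λ = h/(mv), we solve for m:

m = h/(λv)
m = (6.626 × 10^-34 J·s) / (7.94 × 10^-10 m × 6.20 × 10^6 m/s)
m = 1.35 × 10^-31 kg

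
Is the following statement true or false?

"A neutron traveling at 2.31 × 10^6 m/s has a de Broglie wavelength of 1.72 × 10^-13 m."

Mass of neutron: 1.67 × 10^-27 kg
True

The claim is correct.

Using λ = h/(mv):
λ = (6.626 × 10^-34 J·s) / (1.67 × 10^-27 kg × 2.31 × 10^6 m/s)
λ = 1.72 × 10^-13 m

This matches the claimed value.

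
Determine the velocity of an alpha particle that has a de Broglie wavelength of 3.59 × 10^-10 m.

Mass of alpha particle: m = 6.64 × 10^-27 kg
2.78 × 10^2 m/s

From the de Broglie relation λ = h/(mv), we solve for v:

v = h/(mλ)
v = (6.626 × 10^-34 J·s) / (6.64 × 10^-27 kg × 3.59 × 10^-10 m)
v = 2.78 × 10^2 m/s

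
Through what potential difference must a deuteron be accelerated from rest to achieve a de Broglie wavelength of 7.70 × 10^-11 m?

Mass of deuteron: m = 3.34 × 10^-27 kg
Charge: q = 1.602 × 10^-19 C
6.92 × 10^-2 V

From λ = h/√(2mqV), we solve for V:

λ² = h²/(2mqV)
V = h²/(2mqλ²)
V = (6.626 × 10^-34 J·s)² / (2 × 3.34 × 10^-27 kg × 1.602 × 10^-19 C × (7.70 × 10^-11 m)²)
V = 6.92 × 10^-2 V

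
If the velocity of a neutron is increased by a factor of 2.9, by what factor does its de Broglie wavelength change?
The wavelength decreases by a factor of 2.9.

From λ = h/(mv), the wavelength is inversely proportional to velocity:

λ ∝ 1/v

If v → 2.9v, then λ → λ/2.9

When velocity is increased by a factor of 2.9, the wavelength decreases by a factor of 2.9.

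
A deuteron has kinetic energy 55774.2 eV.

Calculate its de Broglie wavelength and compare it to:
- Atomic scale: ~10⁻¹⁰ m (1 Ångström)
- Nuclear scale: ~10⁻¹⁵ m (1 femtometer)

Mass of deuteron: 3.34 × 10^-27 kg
λ = 8.58 × 10^-14 m, which is between nuclear and atomic scales.

Using λ = h/√(2mKE):

KE = 55774.2 eV = 8.936 × 10^-15 J

λ = h/√(2mKE)
λ = (6.626 × 10^-34 J·s) / √(2 × 3.34 × 10^-27 kg × 8.936 × 10^-15 J)
λ = 8.58 × 10^-14 m

Comparison:
- Atomic scale (10⁻¹⁰ m): λ is 0.00086× this size
- Nuclear scale (10⁻¹⁵ m): λ is 86× this size

The wavelength is between nuclear and atomic scales.

This wavelength is appropriate for probing atomic structure but too large for nuclear physics experiments.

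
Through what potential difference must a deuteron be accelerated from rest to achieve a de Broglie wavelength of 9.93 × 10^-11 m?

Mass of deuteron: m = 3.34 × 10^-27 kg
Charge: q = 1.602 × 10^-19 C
4.16 × 10^-2 V

From λ = h/√(2mqV), we solve for V:

λ² = h²/(2mqV)
V = h²/(2mqλ²)
V = (6.626 × 10^-34 J·s)² / (2 × 3.34 × 10^-27 kg × 1.602 × 10^-19 C × (9.93 × 10^-11 m)²)
V = 4.16 × 10^-2 V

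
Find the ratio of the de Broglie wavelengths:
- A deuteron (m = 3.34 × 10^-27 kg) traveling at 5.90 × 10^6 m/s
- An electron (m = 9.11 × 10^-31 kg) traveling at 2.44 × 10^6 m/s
λ₁/λ₂ = 1.13 × 10^-4

Using λ = h/(mv):

λ₁ = h/(m₁v₁) = 3.36 × 10^-14 m
λ₂ = h/(m₂v₂) = 2.98 × 10^-10 m

Ratio λ₁/λ₂ = (m₂v₂)/(m₁v₁)
         = (9.11 × 10^-31 kg × 2.44 × 10^6 m/s) / (3.34 × 10^-27 kg × 5.90 × 10^6 m/s)
         = 1.13 × 10^-4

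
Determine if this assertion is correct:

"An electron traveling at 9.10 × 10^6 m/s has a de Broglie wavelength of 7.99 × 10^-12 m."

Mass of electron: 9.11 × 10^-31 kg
False

The claim is incorrect.

Using λ = h/(mv):
λ = (6.626 × 10^-34 J·s) / (9.11 × 10^-31 kg × 9.10 × 10^6 m/s)
λ = 7.99 × 10^-11 m

The actual wavelength differs from the claimed 7.99 × 10^-12 m.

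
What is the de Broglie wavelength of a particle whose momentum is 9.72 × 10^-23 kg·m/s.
6.82 × 10^-12 m

Using the de Broglie relation λ = h/p:

λ = h/p
λ = (6.626 × 10^-34 J·s) / (9.72 × 10^-23 kg·m/s)
λ = 6.82 × 10^-12 m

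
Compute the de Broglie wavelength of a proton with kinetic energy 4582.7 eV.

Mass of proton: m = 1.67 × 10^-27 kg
4.23 × 10^-13 m

Using λ = h/√(2mKE):

First convert KE to Joules: KE = 4582.7 eV = 7.342 × 10^-16 J

λ = h/√(2mKE)
λ = (6.626 × 10^-34 J·s) / √(2 × 1.67 × 10^-27 kg × 7.342 × 10^-16 J)
λ = 4.23 × 10^-13 m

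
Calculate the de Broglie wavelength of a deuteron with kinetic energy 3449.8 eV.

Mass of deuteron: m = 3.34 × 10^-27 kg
3.45 × 10^-13 m

Using λ = h/√(2mKE):

First convert KE to Joules: KE = 3449.8 eV = 5.527 × 10^-16 J

λ = h/√(2mKE)
λ = (6.626 × 10^-34 J·s) / √(2 × 3.34 × 10^-27 kg × 5.527 × 10^-16 J)
λ = 3.45 × 10^-13 m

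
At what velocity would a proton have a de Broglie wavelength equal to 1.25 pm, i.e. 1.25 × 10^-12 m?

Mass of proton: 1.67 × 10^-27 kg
3.17 × 10^5 m/s

From λ = h/(mv), solve for v:

v = h/(mλ)
v = (6.626 × 10^-34 J·s) / (1.67 × 10^-27 kg × 1.25 × 10^-12 m)
v = 3.17 × 10^5 m/s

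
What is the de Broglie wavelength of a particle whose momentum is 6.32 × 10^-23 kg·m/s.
1.05 × 10^-11 m

Using the de Broglie relation λ = h/p:

λ = h/p
λ = (6.626 × 10^-34 J·s) / (6.32 × 10^-23 kg·m/s)
λ = 1.05 × 10^-11 m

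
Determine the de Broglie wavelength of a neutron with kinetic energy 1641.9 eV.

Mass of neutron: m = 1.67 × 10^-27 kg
7.07 × 10^-13 m

Using λ = h/√(2mKE):

First convert KE to Joules: KE = 1641.9 eV = 2.631 × 10^-16 J

λ = h/√(2mKE)
λ = (6.626 × 10^-34 J·s) / √(2 × 1.67 × 10^-27 kg × 2.631 × 10^-16 J)
λ = 7.07 × 10^-13 m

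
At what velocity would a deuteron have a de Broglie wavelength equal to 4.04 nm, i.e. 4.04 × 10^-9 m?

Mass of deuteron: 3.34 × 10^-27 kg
4.91 × 10^1 m/s

From λ = h/(mv), solve for v:

v = h/(mλ)
v = (6.626 × 10^-34 J·s) / (3.34 × 10^-27 kg × 4.04 × 10^-9 m)
v = 4.91 × 10^1 m/s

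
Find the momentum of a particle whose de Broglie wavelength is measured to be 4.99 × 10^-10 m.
1.33 × 10^-24 kg·m/s

From the de Broglie relation λ = h/p, we solve for p:

p = h/λ
p = (6.626 × 10^-34 J·s) / (4.99 × 10^-10 m)
p = 1.33 × 10^-24 kg·m/s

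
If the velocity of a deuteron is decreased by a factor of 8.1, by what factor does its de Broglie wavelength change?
The wavelength increases by a factor of 8.1.

From λ = h/(mv), the wavelength is inversely proportional to velocity:

λ ∝ 1/v

If v → v/8.1, then λ → 8.1λ

When velocity is decreased by a factor of 8.1, the wavelength increases by a factor of 8.1.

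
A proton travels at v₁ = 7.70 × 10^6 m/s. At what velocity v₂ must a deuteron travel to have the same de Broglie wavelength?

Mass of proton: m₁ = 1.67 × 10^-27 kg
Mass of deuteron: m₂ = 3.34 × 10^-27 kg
v₂ = 3.85 × 10^6 m/s

For equal de Broglie wavelengths: λ₁ = λ₂

h/(m₁v₁) = h/(m₂v₂)
m₁v₁ = m₂v₂
v₂ = v₁ · (m₁/m₂)

v₂ = 7.70 × 10^6 m/s × (1.67 × 10^-27 kg / 3.34 × 10^-27 kg)
v₂ = 3.85 × 10^6 m/s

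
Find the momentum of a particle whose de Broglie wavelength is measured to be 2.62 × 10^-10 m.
2.53 × 10^-24 kg·m/s

From the de Broglie relation λ = h/p, we solve for p:

p = h/λ
p = (6.626 × 10^-34 J·s) / (2.62 × 10^-10 m)
p = 2.53 × 10^-24 kg·m/s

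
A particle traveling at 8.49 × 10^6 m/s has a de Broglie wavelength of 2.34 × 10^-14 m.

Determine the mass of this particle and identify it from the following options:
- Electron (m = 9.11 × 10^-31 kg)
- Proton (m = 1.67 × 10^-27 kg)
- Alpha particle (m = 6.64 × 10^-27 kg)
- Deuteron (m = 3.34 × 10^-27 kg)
The particle is a deuteron.

From λ = h/(mv), solve for mass:

m = h/(λv)
m = (6.626 × 10^-34 J·s) / (2.34 × 10^-14 m × 8.49 × 10^6 m/s)
m = 3.34 × 10^-27 kg

Comparing with the listed masses, this is closest to a deuteron.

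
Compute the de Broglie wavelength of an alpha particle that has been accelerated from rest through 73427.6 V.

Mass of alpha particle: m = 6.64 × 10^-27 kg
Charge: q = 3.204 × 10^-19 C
3.75 × 10^-14 m

When a particle is accelerated through voltage V, it gains kinetic energy KE = qV.

The de Broglie wavelength is then λ = h/√(2mqV):

λ = h/√(2mqV)
λ = (6.626 × 10^-34 J·s) / √(2 × 6.64 × 10^-27 kg × 3.204 × 10^-19 C × 73427.6 V)
λ = 3.75 × 10^-14 m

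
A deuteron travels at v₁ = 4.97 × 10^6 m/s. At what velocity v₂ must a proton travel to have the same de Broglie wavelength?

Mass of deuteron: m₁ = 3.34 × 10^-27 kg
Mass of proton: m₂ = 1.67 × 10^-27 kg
v₂ = 9.94 × 10^6 m/s

For equal de Broglie wavelengths: λ₁ = λ₂

h/(m₁v₁) = h/(m₂v₂)
m₁v₁ = m₂v₂
v₂ = v₁ · (m₁/m₂)

v₂ = 4.97 × 10^6 m/s × (3.34 × 10^-27 kg / 1.67 × 10^-27 kg)
v₂ = 9.94 × 10^6 m/s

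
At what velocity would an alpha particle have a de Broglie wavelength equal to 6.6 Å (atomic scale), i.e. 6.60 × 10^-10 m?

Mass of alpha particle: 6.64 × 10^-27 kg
1.51 × 10^2 m/s

From λ = h/(mv), solve for v:

v = h/(mλ)
v = (6.626 × 10^-34 J·s) / (6.64 × 10^-27 kg × 6.60 × 10^-10 m)
v = 1.51 × 10^2 m/s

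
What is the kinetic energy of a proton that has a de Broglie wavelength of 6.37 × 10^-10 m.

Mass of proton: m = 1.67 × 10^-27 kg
3.24 × 10^-22 J (or 2.02 × 10^-3 eV)

From λ = h/√(2mKE), we solve for KE:

λ² = h²/(2mKE)
KE = h²/(2mλ²)
KE = (6.626 × 10^-34 J·s)² / (2 × 1.67 × 10^-27 kg × (6.37 × 10^-10 m)²)
KE = 3.24 × 10^-22 J
KE = 2.02 × 10^-3 eV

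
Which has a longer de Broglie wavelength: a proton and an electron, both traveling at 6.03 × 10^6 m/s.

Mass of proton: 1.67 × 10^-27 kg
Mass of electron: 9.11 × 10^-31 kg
The electron has the longer wavelength.

Using λ = h/(mv), since both particles have the same velocity, the wavelength depends only on mass.

For proton: λ₁ = h/(m₁v) = 6.58 × 10^-14 m
For electron: λ₂ = h/(m₂v) = 1.21 × 10^-10 m

Since λ ∝ 1/m at constant velocity, the lighter particle has the longer wavelength.

The electron has the longer de Broglie wavelength.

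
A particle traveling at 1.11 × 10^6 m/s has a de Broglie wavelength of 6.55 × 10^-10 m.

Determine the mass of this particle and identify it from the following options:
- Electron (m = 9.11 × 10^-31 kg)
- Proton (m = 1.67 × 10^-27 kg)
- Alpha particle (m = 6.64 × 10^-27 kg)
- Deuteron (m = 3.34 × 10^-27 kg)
The particle is an electron.

From λ = h/(mv), solve for mass:

m = h/(λv)
m = (6.626 × 10^-34 J·s) / (6.55 × 10^-10 m × 1.11 × 10^6 m/s)
m = 9.11 × 10^-31 kg

Comparing with the listed masses, this is closest to an electron.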